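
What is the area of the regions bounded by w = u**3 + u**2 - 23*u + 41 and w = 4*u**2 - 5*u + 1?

Set the curves equal: u**3 + u**2 - 23*u + 41 = 4*u**2 - 5*u + 1, so u**3 - 3*u**2 - 18*u + 40 = 0, which factors as (u - 5)*(u - 2)*(u + 4) = 0. The curves meet at u = -4, 2, 5.
On [-4, 2], w = u**3 + u**2 - 23*u + 41 is on top; that piece has area ∫[-4,2] (u**3 - 3*u**2 - 18*u + 40) du = 216.
On [2, 5], w = 4*u**2 - 5*u + 1 is on top; that piece has area ∫[2,5] (-(u**3 - 3*u**2 - 18*u + 40)) du = 135/4.
Total enclosed area = 216 + 135/4 = 999/4.

999/4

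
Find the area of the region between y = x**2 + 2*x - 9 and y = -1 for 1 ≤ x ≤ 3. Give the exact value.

6

The difference (x**2 + 2*x - 9) - (-1) = x**2 + 2*x - 8 changes sign at x = 2 inside [1, 3], so split the integral there.
∫[1,2] (x**2 + 2*x - 8) dx = -8/3; the area of that piece is 8/3.
∫[2,3] (x**2 + 2*x - 8) dx = 10/3.
Total area = 8/3 + 10/3 = 6.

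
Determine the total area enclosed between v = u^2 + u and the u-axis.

The curve meets the u-axis where u^2 + u = 0, i.e. u*(u + 1) = 0, at u = -1, 0.
On [-1, 0] the curve lies below the axis; ∫[-1,0] (u^2 + u) du = -1/6, giving area 1/6.

1/6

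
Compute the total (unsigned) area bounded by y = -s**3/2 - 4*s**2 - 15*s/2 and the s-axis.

The curve meets the s-axis where -s**3/2 - 4*s**2 - 15*s/2 = 0, i.e. -s*(s + 3)*(s + 5)/2 = 0, at s = -5, -3, 0.
On [-5, -3] the curve lies below the axis; ∫[-5,-3] (-s**3/2 - 4*s**2 - 15*s/2) ds = -8/3, giving area 8/3.
On [-3, 0] the curve lies above the axis; ∫[-3,0] (-s**3/2 - 4*s**2 - 15*s/2) ds = 63/8, giving area 63/8.
Total area = 8/3 + 63/8 = 253/24.

253/24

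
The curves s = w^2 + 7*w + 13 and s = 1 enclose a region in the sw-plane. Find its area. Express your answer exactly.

Both boundary curves give s as a function of w, so integrate with respect to w. Setting them equal: w^2 + 7*w + 12 = 0, i.e. (w + 3)*(w + 4) = 0, so they meet at w = -4, -3.
For w in [-4, -3], s = w^2 + 7*w + 13 is on the left; area = ∫[-4,-3] (-(w^2 + 7*w + 12)) dw = 1/6.

1/6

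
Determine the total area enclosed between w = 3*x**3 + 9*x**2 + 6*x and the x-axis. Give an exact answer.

3/2

The curve meets the x-axis where 3*x**3 + 9*x**2 + 6*x = 0, i.e. 3*x*(x + 1)*(x + 2) = 0, at x = -2, -1, 0.
On [-2, -1] the curve lies above the axis; ∫[-2,-1] (3*x**3 + 9*x**2 + 6*x) dx = 3/4, giving area 3/4.
On [-1, 0] the curve lies below the axis; ∫[-1,0] (3*x**3 + 9*x**2 + 6*x) dx = -3/4, giving area 3/4.
Total area = 3/4 + 3/4 = 3/2.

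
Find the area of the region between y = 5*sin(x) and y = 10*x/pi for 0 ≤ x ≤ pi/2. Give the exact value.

5 - 5*pi/4

On [0, pi/2], (5*sin(x)) - (10*x/pi) = -10*x/pi + 5*sin(x) is ≥ 0 throughout, so the area is a single integral of |-10*x/pi + 5*sin(x)|.
∫[0,pi/2] (-10*x/pi + 5*sin(x)) dx = 5 - 5*pi/4.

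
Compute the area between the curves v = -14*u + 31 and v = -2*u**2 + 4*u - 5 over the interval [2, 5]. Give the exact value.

The difference (-14*u + 31) - (-2*u**2 + 4*u - 5) = 2*u**2 - 18*u + 36 changes sign at u = 3 inside [2, 5], so split the integral there.
∫[2,3] (2*u**2 - 18*u + 36) du = 11/3.
∫[3,5] (2*u**2 - 18*u + 36) du = -20/3; the area of that piece is 20/3.
Total area = 11/3 + 20/3 = 31/3.

31/3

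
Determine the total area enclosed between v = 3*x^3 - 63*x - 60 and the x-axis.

2997/4

The curve meets the x-axis where 3*x^3 - 63*x - 60 = 0, i.e. 3*(x - 5)*(x + 1)*(x + 4) = 0, at x = -4, -1, 5.
On [-4, -1] the curve lies above the axis; ∫[-4,-1] (3*x^3 - 63*x - 60) dx = 405/4, giving area 405/4.
On [-1, 5] the curve lies below the axis; ∫[-1,5] (3*x^3 - 63*x - 60) dx = -648, giving area 648.
Total area = 405/4 + 648 = 2997/4.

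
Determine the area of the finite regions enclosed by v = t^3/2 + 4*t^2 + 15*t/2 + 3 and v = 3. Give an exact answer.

Set the curves equal: t^3/2 + 4*t^2 + 15*t/2 + 3 = 3, so t^3/2 + 4*t^2 + 15*t/2 = 0, which factors as t*(t + 3)*(t + 5)/2 = 0. The curves meet at t = -5, -3, 0.
On [-5, -3], v = t^3/2 + 4*t^2 + 15*t/2 + 3 is on top; that piece has area ∫[-5,-3] (t^3/2 + 4*t^2 + 15*t/2) dt = 8/3.
On [-3, 0], v = 3 is on top; that piece has area ∫[-3,0] (-(t^3/2 + 4*t^2 + 15*t/2)) dt = 63/8.
Total enclosed area = 8/3 + 63/8 = 253/24.

253/24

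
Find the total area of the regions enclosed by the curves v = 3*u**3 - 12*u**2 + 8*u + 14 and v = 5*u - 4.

71/2

Set the curves equal: 3*u**3 - 12*u**2 + 8*u + 14 = 5*u - 4, so 3*u**3 - 12*u**2 + 3*u + 18 = 0, which factors as 3*(u - 3)*(u - 2)*(u + 1) = 0. The curves meet at u = -1, 2, 3.
On [-1, 2], v = 3*u**3 - 12*u**2 + 8*u + 14 is on top; that piece has area ∫[-1,2] (3*u**3 - 12*u**2 + 3*u + 18) du = 135/4.
On [2, 3], v = 5*u - 4 is on top; that piece has area ∫[2,3] (-(3*u**3 - 12*u**2 + 3*u + 18)) du = 7/4.
Total enclosed area = 135/4 + 7/4 = 71/2.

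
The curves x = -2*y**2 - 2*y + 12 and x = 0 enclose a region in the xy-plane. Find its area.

125/3

Both boundary curves give x as a function of y, so integrate with respect to y. Setting them equal: -2*y**2 - 2*y + 12 = 0, i.e. -2*(y - 2)*(y + 3) = 0, so they meet at y = -3, 2.
For y in [-3, 2], x = -2*y**2 - 2*y + 12 is on the right; area = ∫[-3,2] (-2*y**2 - 2*y + 12) dy = 125/3.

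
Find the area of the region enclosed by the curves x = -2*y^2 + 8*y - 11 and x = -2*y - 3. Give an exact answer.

9

Both boundary curves give x as a function of y, so integrate with respect to y. Setting them equal: -2*y^2 + 10*y - 8 = 0, i.e. -2*(y - 4)*(y - 1) = 0, so they meet at y = 1, 4.
For y in [1, 4], x = -2*y^2 + 8*y - 11 is on the right; area = ∫[1,4] (-2*y^2 + 10*y - 8) dy = 9.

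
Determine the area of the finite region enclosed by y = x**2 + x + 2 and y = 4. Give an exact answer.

9/2

Set the curves equal: x**2 + x + 2 = 4, so x**2 + x - 2 = 0, which factors as (x - 1)*(x + 2) = 0. The curves meet at x = -2, 1.
On [-2, 1], y = 4 is on top; that piece has area ∫[-2,1] (-(x**2 + x - 2)) dx = 9/2.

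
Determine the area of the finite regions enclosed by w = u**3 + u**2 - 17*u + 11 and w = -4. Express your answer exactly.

Set the curves equal: u**3 + u**2 - 17*u + 11 = -4, so u**3 + u**2 - 17*u + 15 = 0, which factors as (u - 3)*(u - 1)*(u + 5) = 0. The curves meet at u = -5, 1, 3.
On [-5, 1], w = u**3 + u**2 - 17*u + 11 is on top; that piece has area ∫[-5,1] (u**3 + u**2 - 17*u + 15) du = 180.
On [1, 3], w = -4 is on top; that piece has area ∫[1,3] (-(u**3 + u**2 - 17*u + 15)) du = 28/3.
Total enclosed area = 180 + 28/3 = 568/3.

568/3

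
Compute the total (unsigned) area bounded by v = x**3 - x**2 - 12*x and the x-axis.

937/12

The curve meets the x-axis where x**3 - x**2 - 12*x = 0, i.e. x*(x - 4)*(x + 3) = 0, at x = -3, 0, 4.
On [-3, 0] the curve lies above the axis; ∫[-3,0] (x**3 - x**2 - 12*x) dx = 99/4, giving area 99/4.
On [0, 4] the curve lies below the axis; ∫[0,4] (x**3 - x**2 - 12*x) dx = -160/3, giving area 160/3.
Total area = 99/4 + 160/3 = 937/12.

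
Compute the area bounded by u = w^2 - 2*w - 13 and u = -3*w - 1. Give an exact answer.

Both boundary curves give u as a function of w, so integrate with respect to w. Setting them equal: w^2 + w - 12 = 0, i.e. (w - 3)*(w + 4) = 0, so they meet at w = -4, 3.
For w in [-4, 3], u = w^2 - 2*w - 13 is on the left; area = ∫[-4,3] (-(w^2 + w - 12)) dw = 343/6.

343/6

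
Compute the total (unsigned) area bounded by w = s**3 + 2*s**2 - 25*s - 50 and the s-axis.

The curve meets the s-axis where s**3 + 2*s**2 - 25*s - 50 = 0, i.e. (s - 5)*(s + 2)*(s + 5) = 0, at s = -5, -2, 5.
On [-5, -2] the curve lies above the axis; ∫[-5,-2] (s**3 + 2*s**2 - 25*s - 50) ds = 153/4, giving area 153/4.
On [-2, 5] the curve lies below the axis; ∫[-2,5] (s**3 + 2*s**2 - 25*s - 50) ds = -4459/12, giving area 4459/12.
Total area = 153/4 + 4459/12 = 2459/6.

2459/6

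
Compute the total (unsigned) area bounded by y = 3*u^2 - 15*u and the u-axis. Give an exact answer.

125/2

The curve meets the u-axis where 3*u^2 - 15*u = 0, i.e. 3*u*(u - 5) = 0, at u = 0, 5.
On [0, 5] the curve lies below the axis; ∫[0,5] (3*u^2 - 15*u) du = -125/2, giving area 125/2.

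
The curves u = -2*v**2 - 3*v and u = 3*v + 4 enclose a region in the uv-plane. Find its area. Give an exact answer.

1/3

Both boundary curves give u as a function of v, so integrate with respect to v. Setting them equal: -2*v**2 - 6*v - 4 = 0, i.e. -2*(v + 1)*(v + 2) = 0, so they meet at v = -2, -1.
For v in [-2, -1], u = -2*v**2 - 3*v is on the right; area = ∫[-2,-1] (-2*v**2 - 6*v - 4) dv = 1/3.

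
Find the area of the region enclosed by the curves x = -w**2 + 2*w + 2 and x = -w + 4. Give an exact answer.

Both boundary curves give x as a function of w, so integrate with respect to w. Setting them equal: -w**2 + 3*w - 2 = 0, i.e. -(w - 2)*(w - 1) = 0, so they meet at w = 1, 2.
For w in [1, 2], x = -w**2 + 2*w + 2 is on the right; area = ∫[1,2] (-w**2 + 3*w - 2) dw = 1/6.

1/6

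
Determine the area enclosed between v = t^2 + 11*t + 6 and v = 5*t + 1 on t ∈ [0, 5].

On [0, 5], (t^2 + 11*t + 6) - (5*t + 1) = t^2 + 6*t + 5 is ≥ 0 throughout, so the area is a single integral of |t^2 + 6*t + 5|.
∫[0,5] (t^2 + 6*t + 5) dt = 425/3.

425/3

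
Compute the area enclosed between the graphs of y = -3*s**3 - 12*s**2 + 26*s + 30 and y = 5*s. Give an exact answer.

Set the curves equal: -3*s**3 - 12*s**2 + 26*s + 30 = 5*s, so -3*s**3 - 12*s**2 + 21*s + 30 = 0, which factors as -3*(s - 2)*(s + 1)*(s + 5) = 0. The curves meet at s = -5, -1, 2.
On [-5, -1], y = 5*s is on top; that piece has area ∫[-5,-1] (-(-3*s**3 - 12*s**2 + 21*s + 30)) ds = 160.
On [-1, 2], y = -3*s**3 - 12*s**2 + 26*s + 30 is on top; that piece has area ∫[-1,2] (-3*s**3 - 12*s**2 + 21*s + 30) ds = 297/4.
Total enclosed area = 160 + 297/4 = 937/4.

937/4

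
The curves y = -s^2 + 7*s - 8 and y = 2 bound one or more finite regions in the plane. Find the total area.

Set the curves equal: -s^2 + 7*s - 8 = 2, so -s^2 + 7*s - 10 = 0, which factors as -(s - 5)*(s - 2) = 0. The curves meet at s = 2, 5.
On [2, 5], y = -s^2 + 7*s - 8 is on top; that piece has area ∫[2,5] (-s^2 + 7*s - 10) ds = 9/2.

9/2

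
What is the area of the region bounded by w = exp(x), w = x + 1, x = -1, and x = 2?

On [-1, 2], (exp(x)) - (x + 1) = -x + exp(x) - 1 is ≥ 0 throughout, so the area is a single integral of |-x + exp(x) - 1|.
∫[-1,2] (-x + exp(x) - 1) dx = -9/2 - exp(-1) + exp(2).

-9/2 - exp(-1) + exp(2)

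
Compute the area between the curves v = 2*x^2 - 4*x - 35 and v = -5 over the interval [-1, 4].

410/3

On [-1, 4], (2*x^2 - 4*x - 35) - (-5) = 2*x^2 - 4*x - 30 is ≤ 0 throughout, so the area is a single integral of |2*x^2 - 4*x - 30|.
∫[-1,4] (2*x^2 - 4*x - 30) dx = -410/3; the area of that piece is 410/3.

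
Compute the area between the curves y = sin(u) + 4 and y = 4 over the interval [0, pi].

On [0, pi], (sin(u) + 4) - (4) = sin(u) is ≥ 0 throughout, so the area is a single integral of |sin(u)|.
∫[0,pi] (sin(u)) du = 2.

2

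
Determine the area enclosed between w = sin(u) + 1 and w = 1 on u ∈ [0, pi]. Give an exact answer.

2

On [0, pi], (sin(u) + 1) - (1) = sin(u) is ≥ 0 throughout, so the area is a single integral of |sin(u)|.
∫[0,pi] (sin(u)) du = 2.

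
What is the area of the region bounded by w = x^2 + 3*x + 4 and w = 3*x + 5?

4/3

Set the curves equal: x^2 + 3*x + 4 = 3*x + 5, so x^2 - 1 = 0, which factors as (x - 1)*(x + 1) = 0. The curves meet at x = -1, 1.
On [-1, 1], w = 3*x + 5 is on top; that piece has area ∫[-1,1] (-(x^2 - 1)) dx = 4/3.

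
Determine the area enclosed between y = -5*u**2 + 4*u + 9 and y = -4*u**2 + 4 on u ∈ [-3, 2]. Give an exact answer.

98/3

The difference (-5*u**2 + 4*u + 9) - (-4*u**2 + 4) = -u**2 + 4*u + 5 changes sign at u = -1 inside [-3, 2], so split the integral there.
∫[-3,-1] (-u**2 + 4*u + 5) du = -44/3; the area of that piece is 44/3.
∫[-1,2] (-u**2 + 4*u + 5) du = 18.
Total area = 44/3 + 18 = 98/3.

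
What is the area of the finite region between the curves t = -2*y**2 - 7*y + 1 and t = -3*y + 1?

Both boundary curves give t as a function of y, so integrate with respect to y. Setting them equal: -2*y**2 - 4*y = 0, i.e. -2*y*(y + 2) = 0, so they meet at y = -2, 0.
For y in [-2, 0], t = -2*y**2 - 7*y + 1 is on the right; area = ∫[-2,0] (-2*y**2 - 4*y) dy = 8/3.

8/3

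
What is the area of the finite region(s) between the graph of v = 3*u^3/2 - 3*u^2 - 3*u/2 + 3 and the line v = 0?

37/8

The curve meets the u-axis where 3*u^3/2 - 3*u^2 - 3*u/2 + 3 = 0, i.e. 3*(u - 2)*(u - 1)*(u + 1)/2 = 0, at u = -1, 1, 2.
On [-1, 1] the curve lies above the axis; ∫[-1,1] (3*u^3/2 - 3*u^2 - 3*u/2 + 3) du = 4, giving area 4.
On [1, 2] the curve lies below the axis; ∫[1,2] (3*u^3/2 - 3*u^2 - 3*u/2 + 3) du = -5/8, giving area 5/8.
Total area = 4 + 5/8 = 37/8.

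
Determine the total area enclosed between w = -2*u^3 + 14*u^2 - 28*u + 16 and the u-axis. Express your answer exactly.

The curve meets the u-axis where -2*u^3 + 14*u^2 - 28*u + 16 = 0, i.e. -2*(u - 4)*(u - 2)*(u - 1) = 0, at u = 1, 2, 4.
On [1, 2] the curve lies below the axis; ∫[1,2] (-2*u^3 + 14*u^2 - 28*u + 16) du = -5/6, giving area 5/6.
On [2, 4] the curve lies above the axis; ∫[2,4] (-2*u^3 + 14*u^2 - 28*u + 16) du = 16/3, giving area 16/3.
Total area = 5/6 + 16/3 = 37/6.

37/6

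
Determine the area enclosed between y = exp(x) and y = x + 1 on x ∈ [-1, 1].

-2 - exp(-1) + exp(1)

On [-1, 1], (exp(x)) - (x + 1) = -x + exp(x) - 1 is ≥ 0 throughout, so the area is a single integral of |-x + exp(x) - 1|.
∫[-1,1] (-x + exp(x) - 1) dx = -2 - exp(-1) + exp(1).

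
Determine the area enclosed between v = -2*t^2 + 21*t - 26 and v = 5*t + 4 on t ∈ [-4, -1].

252

On [-4, -1], (-2*t^2 + 21*t - 26) - (5*t + 4) = -2*t^2 + 16*t - 30 is ≤ 0 throughout, so the area is a single integral of |-2*t^2 + 16*t - 30|.
∫[-4,-1] (-2*t^2 + 16*t - 30) dt = -252; the area of that piece is 252.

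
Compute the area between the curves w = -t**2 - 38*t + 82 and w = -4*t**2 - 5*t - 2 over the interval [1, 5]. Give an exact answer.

The difference (-t**2 - 38*t + 82) - (-4*t**2 - 5*t - 2) = 3*t**2 - 33*t + 84 changes sign at t = 4 inside [1, 5], so split the integral there.
∫[1,4] (3*t**2 - 33*t + 84) dt = 135/2.
∫[4,5] (3*t**2 - 33*t + 84) dt = -7/2; the area of that piece is 7/2.
Total area = 135/2 + 7/2 = 71.

71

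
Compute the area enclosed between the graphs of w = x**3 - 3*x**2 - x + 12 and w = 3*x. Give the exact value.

Set the curves equal: x**3 - 3*x**2 - x + 12 = 3*x, so x**3 - 3*x**2 - 4*x + 12 = 0, which factors as (x - 3)*(x - 2)*(x + 2) = 0. The curves meet at x = -2, 2, 3.
On [-2, 2], w = x**3 - 3*x**2 - x + 12 is on top; that piece has area ∫[-2,2] (x**3 - 3*x**2 - 4*x + 12) dx = 32.
On [2, 3], w = 3*x is on top; that piece has area ∫[2,3] (-(x**3 - 3*x**2 - 4*x + 12)) dx = 3/4.
Total enclosed area = 32 + 3/4 = 131/4.

131/4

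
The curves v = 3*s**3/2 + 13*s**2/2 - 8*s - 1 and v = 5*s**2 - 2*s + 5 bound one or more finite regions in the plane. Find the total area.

71/4

Set the curves equal: 3*s**3/2 + 13*s**2/2 - 8*s - 1 = 5*s**2 - 2*s + 5, so 3*s**3/2 + 3*s**2/2 - 6*s - 6 = 0, which factors as 3*(s - 2)*(s + 1)*(s + 2)/2 = 0. The curves meet at s = -2, -1, 2.
On [-2, -1], v = 3*s**3/2 + 13*s**2/2 - 8*s - 1 is on top; that piece has area ∫[-2,-1] (3*s**3/2 + 3*s**2/2 - 6*s - 6) ds = 7/8.
On [-1, 2], v = 5*s**2 - 2*s + 5 is on top; that piece has area ∫[-1,2] (-(3*s**3/2 + 3*s**2/2 - 6*s - 6)) ds = 135/8.
Total enclosed area = 7/8 + 135/8 = 71/4.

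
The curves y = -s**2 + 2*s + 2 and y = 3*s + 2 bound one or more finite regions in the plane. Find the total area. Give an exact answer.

1/6

Set the curves equal: -s**2 + 2*s + 2 = 3*s + 2, so -s**2 - s = 0, which factors as -s*(s + 1) = 0. The curves meet at s = -1, 0.
On [-1, 0], y = -s**2 + 2*s + 2 is on top; that piece has area ∫[-1,0] (-s**2 - s) ds = 1/6.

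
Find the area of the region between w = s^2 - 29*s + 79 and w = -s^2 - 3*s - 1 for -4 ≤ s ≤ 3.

On [-4, 3], (s^2 - 29*s + 79) - (-s^2 - 3*s - 1) = 2*s^2 - 26*s + 80 is ≥ 0 throughout, so the area is a single integral of |2*s^2 - 26*s + 80|.
∫[-4,3] (2*s^2 - 26*s + 80) ds = 2135/3.

2135/3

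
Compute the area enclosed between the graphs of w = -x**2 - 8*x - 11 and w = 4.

Set the curves equal: -x**2 - 8*x - 11 = 4, so -x**2 - 8*x - 15 = 0, which factors as -(x + 3)*(x + 5) = 0. The curves meet at x = -5, -3.
On [-5, -3], w = -x**2 - 8*x - 11 is on top; that piece has area ∫[-5,-3] (-x**2 - 8*x - 15) dx = 4/3.

4/3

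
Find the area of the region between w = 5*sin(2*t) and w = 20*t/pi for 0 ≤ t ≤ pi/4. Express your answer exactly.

On [0, pi/4], (5*sin(2*t)) - (20*t/pi) = -20*t/pi + 5*sin(2*t) is ≥ 0 throughout, so the area is a single integral of |-20*t/pi + 5*sin(2*t)|.
∫[0,pi/4] (-20*t/pi + 5*sin(2*t)) dt = 5/2 - 5*pi/8.

5/2 - 5*pi/8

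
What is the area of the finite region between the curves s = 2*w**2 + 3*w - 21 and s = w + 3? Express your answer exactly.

Both boundary curves give s as a function of w, so integrate with respect to w. Setting them equal: 2*w**2 + 2*w - 24 = 0, i.e. 2*(w - 3)*(w + 4) = 0, so they meet at w = -4, 3.
For w in [-4, 3], s = 2*w**2 + 3*w - 21 is on the left; area = ∫[-4,3] (-(2*w**2 + 2*w - 24)) dw = 343/3.

343/3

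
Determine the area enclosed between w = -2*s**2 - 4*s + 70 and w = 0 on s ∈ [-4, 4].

On [-4, 4], (-2*s**2 - 4*s + 70) - (0) = -2*s**2 - 4*s + 70 is ≥ 0 throughout, so the area is a single integral of |-2*s**2 - 4*s + 70|.
∫[-4,4] (-2*s**2 - 4*s + 70) ds = 1424/3.

1424/3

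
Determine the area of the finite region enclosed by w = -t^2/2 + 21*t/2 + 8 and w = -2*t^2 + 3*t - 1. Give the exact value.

Set the curves equal: -t^2/2 + 21*t/2 + 8 = -2*t^2 + 3*t - 1, so 3*t^2/2 + 15*t/2 + 9 = 0, which factors as 3*(t + 2)*(t + 3)/2 = 0. The curves meet at t = -3, -2.
On [-3, -2], w = -2*t^2 + 3*t - 1 is on top; that piece has area ∫[-3,-2] (-(3*t^2/2 + 15*t/2 + 9)) dt = 1/4.

1/4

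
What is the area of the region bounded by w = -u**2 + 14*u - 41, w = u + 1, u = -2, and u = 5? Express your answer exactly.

On [-2, 5], (-u**2 + 14*u - 41) - (u + 1) = -u**2 + 13*u - 42 is ≤ 0 throughout, so the area is a single integral of |-u**2 + 13*u - 42|.
∫[-2,5] (-u**2 + 13*u - 42) du = -1211/6; the area of that piece is 1211/6.

1211/6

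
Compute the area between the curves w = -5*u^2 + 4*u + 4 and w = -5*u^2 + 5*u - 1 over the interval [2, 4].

On [2, 4], (-5*u^2 + 4*u + 4) - (-5*u^2 + 5*u - 1) = -u + 5 is ≥ 0 throughout, so the area is a single integral of |-u + 5|.
∫[2,4] (-u + 5) du = 4.

4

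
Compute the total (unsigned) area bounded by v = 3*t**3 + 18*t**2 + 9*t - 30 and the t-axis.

The curve meets the t-axis where 3*t**3 + 18*t**2 + 9*t - 30 = 0, i.e. 3*(t - 1)*(t + 2)*(t + 5) = 0, at t = -5, -2, 1.
On [-5, -2] the curve lies above the axis; ∫[-5,-2] (3*t**3 + 18*t**2 + 9*t - 30) dt = 243/4, giving area 243/4.
On [-2, 1] the curve lies below the axis; ∫[-2,1] (3*t**3 + 18*t**2 + 9*t - 30) dt = -243/4, giving area 243/4.
Total area = 243/4 + 243/4 = 243/2.

243/2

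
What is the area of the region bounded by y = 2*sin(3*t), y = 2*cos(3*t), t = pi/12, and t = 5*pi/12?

On [pi/12, 5*pi/12], (2*sin(3*t)) - (2*cos(3*t)) = 2*sin(3*t) - 2*cos(3*t) is ≥ 0 throughout, so the area is a single integral of |2*sin(3*t) - 2*cos(3*t)|.
∫[pi/12,5*pi/12] (2*sin(3*t) - 2*cos(3*t)) dt = 4*sqrt(2)/3.

4*sqrt(2)/3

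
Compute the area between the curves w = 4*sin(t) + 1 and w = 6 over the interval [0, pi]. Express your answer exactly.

-8 + 5*pi

On [0, pi], (4*sin(t) + 1) - (6) = 4*sin(t) - 5 is ≤ 0 throughout, so the area is a single integral of |4*sin(t) - 5|.
∫[0,pi] (4*sin(t) - 5) dt = 8 - 5*pi; the area of that piece is -8 + 5*pi.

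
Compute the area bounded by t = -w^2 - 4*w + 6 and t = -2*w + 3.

Both boundary curves give t as a function of w, so integrate with respect to w. Setting them equal: -w^2 - 2*w + 3 = 0, i.e. -(w - 1)*(w + 3) = 0, so they meet at w = -3, 1.
For w in [-3, 1], t = -w^2 - 4*w + 6 is on the right; area = ∫[-3,1] (-w^2 - 2*w + 3) dw = 32/3.

32/3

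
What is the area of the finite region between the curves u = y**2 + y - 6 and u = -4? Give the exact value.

Both boundary curves give u as a function of y, so integrate with respect to y. Setting them equal: y**2 + y - 2 = 0, i.e. (y - 1)*(y + 2) = 0, so they meet at y = -2, 1.
For y in [-2, 1], u = y**2 + y - 6 is on the left; area = ∫[-2,1] (-(y**2 + y - 2)) dy = 9/2.

9/2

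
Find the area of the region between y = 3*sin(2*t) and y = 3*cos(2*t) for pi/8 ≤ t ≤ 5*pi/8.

On [pi/8, 5*pi/8], (3*sin(2*t)) - (3*cos(2*t)) = 3*sin(2*t) - 3*cos(2*t) is ≥ 0 throughout, so the area is a single integral of |3*sin(2*t) - 3*cos(2*t)|.
∫[pi/8,5*pi/8] (3*sin(2*t) - 3*cos(2*t)) dt = 3*sqrt(2).

3*sqrt(2)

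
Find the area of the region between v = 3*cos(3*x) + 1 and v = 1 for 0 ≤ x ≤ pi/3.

2

The difference (3*cos(3*x) + 1) - (1) = 3*cos(3*x) changes sign at x = pi/6 inside [0, pi/3], so split the integral there.
∫[0,pi/6] (3*cos(3*x)) dx = 1.
∫[pi/6,pi/3] (3*cos(3*x)) dx = -1; the area of that piece is 1.
Total area = 1 + 1 = 2.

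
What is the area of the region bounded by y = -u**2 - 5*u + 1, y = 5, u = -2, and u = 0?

The difference (-u**2 - 5*u + 1) - (5) = -u**2 - 5*u - 4 changes sign at u = -1 inside [-2, 0], so split the integral there.
∫[-2,-1] (-u**2 - 5*u - 4) du = 7/6.
∫[-1,0] (-u**2 - 5*u - 4) du = -11/6; the area of that piece is 11/6.
Total area = 7/6 + 11/6 = 3.

3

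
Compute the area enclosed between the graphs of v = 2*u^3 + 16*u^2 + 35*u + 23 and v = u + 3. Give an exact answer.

71/3

Set the curves equal: 2*u^3 + 16*u^2 + 35*u + 23 = u + 3, so 2*u^3 + 16*u^2 + 34*u + 20 = 0, which factors as 2*(u + 1)*(u + 2)*(u + 5) = 0. The curves meet at u = -5, -2, -1.
On [-5, -2], v = 2*u^3 + 16*u^2 + 35*u + 23 is on top; that piece has area ∫[-5,-2] (2*u^3 + 16*u^2 + 34*u + 20) du = 45/2.
On [-2, -1], v = u + 3 is on top; that piece has area ∫[-2,-1] (-(2*u^3 + 16*u^2 + 34*u + 20)) du = 7/6.
Total enclosed area = 45/2 + 7/6 = 71/3.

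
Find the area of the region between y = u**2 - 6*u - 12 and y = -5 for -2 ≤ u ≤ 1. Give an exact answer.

53/3

The difference (u**2 - 6*u - 12) - (-5) = u**2 - 6*u - 7 changes sign at u = -1 inside [-2, 1], so split the integral there.
∫[-2,-1] (u**2 - 6*u - 7) du = 13/3.
∫[-1,1] (u**2 - 6*u - 7) du = -40/3; the area of that piece is 40/3.
Total area = 13/3 + 40/3 = 53/3.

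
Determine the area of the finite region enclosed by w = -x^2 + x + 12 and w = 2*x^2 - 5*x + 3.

Set the curves equal: -x^2 + x + 12 = 2*x^2 - 5*x + 3, so -3*x^2 + 6*x + 9 = 0, which factors as -3*(x - 3)*(x + 1) = 0. The curves meet at x = -1, 3.
On [-1, 3], w = -x^2 + x + 12 is on top; that piece has area ∫[-1,3] (-3*x^2 + 6*x + 9) dx = 32.

32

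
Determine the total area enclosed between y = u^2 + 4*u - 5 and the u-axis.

36

The curve meets the u-axis where u^2 + 4*u - 5 = 0, i.e. (u - 1)*(u + 5) = 0, at u = -5, 1.
On [-5, 1] the curve lies below the axis; ∫[-5,1] (u^2 + 4*u - 5) du = -36, giving area 36.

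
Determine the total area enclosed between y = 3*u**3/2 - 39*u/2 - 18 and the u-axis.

1221/8

The curve meets the u-axis where 3*u**3/2 - 39*u/2 - 18 = 0, i.e. 3*(u - 4)*(u + 1)*(u + 3)/2 = 0, at u = -3, -1, 4.
On [-3, -1] the curve lies above the axis; ∫[-3,-1] (3*u**3/2 - 39*u/2 - 18) du = 12, giving area 12.
On [-1, 4] the curve lies below the axis; ∫[-1,4] (3*u**3/2 - 39*u/2 - 18) du = -1125/8, giving area 1125/8.
Total area = 12 + 1125/8 = 1221/8.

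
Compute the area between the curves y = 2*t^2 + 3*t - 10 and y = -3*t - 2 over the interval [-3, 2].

The difference (2*t^2 + 3*t - 10) - (-3*t - 2) = 2*t^2 + 6*t - 8 changes sign at t = 1 inside [-3, 2], so split the integral there.
∫[-3,1] (2*t^2 + 6*t - 8) dt = -112/3; the area of that piece is 112/3.
∫[1,2] (2*t^2 + 6*t - 8) dt = 17/3.
Total area = 112/3 + 17/3 = 43.

43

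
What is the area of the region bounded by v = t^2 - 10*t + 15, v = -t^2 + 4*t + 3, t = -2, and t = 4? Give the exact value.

The difference (t^2 - 10*t + 15) - (-t^2 + 4*t + 3) = 2*t^2 - 14*t + 12 changes sign at t = 1 inside [-2, 4], so split the integral there.
∫[-2,1] (2*t^2 - 14*t + 12) dt = 63.
∫[1,4] (2*t^2 - 14*t + 12) dt = -27; the area of that piece is 27.
Total area = 63 + 27 = 90.

90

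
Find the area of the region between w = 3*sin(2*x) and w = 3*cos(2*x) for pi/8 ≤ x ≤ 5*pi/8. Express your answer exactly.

On [pi/8, 5*pi/8], (3*sin(2*x)) - (3*cos(2*x)) = 3*sin(2*x) - 3*cos(2*x) is ≥ 0 throughout, so the area is a single integral of |3*sin(2*x) - 3*cos(2*x)|.
∫[pi/8,5*pi/8] (3*sin(2*x) - 3*cos(2*x)) dx = 3*sqrt(2).

3*sqrt(2)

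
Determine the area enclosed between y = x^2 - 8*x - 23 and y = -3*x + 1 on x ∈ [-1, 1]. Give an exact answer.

On [-1, 1], (x^2 - 8*x - 23) - (-3*x + 1) = x^2 - 5*x - 24 is ≤ 0 throughout, so the area is a single integral of |x^2 - 5*x - 24|.
∫[-1,1] (x^2 - 5*x - 24) dx = -142/3; the area of that piece is 142/3.

142/3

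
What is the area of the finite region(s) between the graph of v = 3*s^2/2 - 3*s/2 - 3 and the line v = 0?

27/4

The curve meets the s-axis where 3*s^2/2 - 3*s/2 - 3 = 0, i.e. 3*(s - 2)*(s + 1)/2 = 0, at s = -1, 2.
On [-1, 2] the curve lies below the axis; ∫[-1,2] (3*s^2/2 - 3*s/2 - 3) ds = -27/4, giving area 27/4.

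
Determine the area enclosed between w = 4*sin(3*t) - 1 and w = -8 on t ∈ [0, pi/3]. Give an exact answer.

8/3 + 7*pi/3

On [0, pi/3], (4*sin(3*t) - 1) - (-8) = 4*sin(3*t) + 7 is ≥ 0 throughout, so the area is a single integral of |4*sin(3*t) + 7|.
∫[0,pi/3] (4*sin(3*t) + 7) dt = 8/3 + 7*pi/3.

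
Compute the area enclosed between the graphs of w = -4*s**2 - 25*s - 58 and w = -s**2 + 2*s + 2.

1/2

Set the curves equal: -4*s**2 - 25*s - 58 = -s**2 + 2*s + 2, so -3*s**2 - 27*s - 60 = 0, which factors as -3*(s + 4)*(s + 5) = 0. The curves meet at s = -5, -4.
On [-5, -4], w = -4*s**2 - 25*s - 58 is on top; that piece has area ∫[-5,-4] (-3*s**2 - 27*s - 60) ds = 1/2.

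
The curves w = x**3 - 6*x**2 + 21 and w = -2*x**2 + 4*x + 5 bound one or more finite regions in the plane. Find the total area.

148/3

Set the curves equal: x**3 - 6*x**2 + 21 = -2*x**2 + 4*x + 5, so x**3 - 4*x**2 - 4*x + 16 = 0, which factors as (x - 4)*(x - 2)*(x + 2) = 0. The curves meet at x = -2, 2, 4.
On [-2, 2], w = x**3 - 6*x**2 + 21 is on top; that piece has area ∫[-2,2] (x**3 - 4*x**2 - 4*x + 16) dx = 128/3.
On [2, 4], w = -2*x**2 + 4*x + 5 is on top; that piece has area ∫[2,4] (-(x**3 - 4*x**2 - 4*x + 16)) dx = 20/3.
Total enclosed area = 128/3 + 20/3 = 148/3.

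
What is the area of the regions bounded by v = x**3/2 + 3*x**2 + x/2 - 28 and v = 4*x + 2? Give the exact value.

Set the curves equal: x**3/2 + 3*x**2 + x/2 - 28 = 4*x + 2, so x**3/2 + 3*x**2 - 7*x/2 - 30 = 0, which factors as (x - 3)*(x + 4)*(x + 5)/2 = 0. The curves meet at x = -5, -4, 3.
On [-5, -4], v = x**3/2 + 3*x**2 + x/2 - 28 is on top; that piece has area ∫[-5,-4] (x**3/2 + 3*x**2 - 7*x/2 - 30) dx = 5/8.
On [-4, 3], v = 4*x + 2 is on top; that piece has area ∫[-4,3] (-(x**3/2 + 3*x**2 - 7*x/2 - 30)) dx = 1029/8.
Total enclosed area = 5/8 + 1029/8 = 517/4.

517/4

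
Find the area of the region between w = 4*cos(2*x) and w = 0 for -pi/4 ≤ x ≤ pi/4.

4

On [-pi/4, pi/4], (4*cos(2*x)) - (0) = 4*cos(2*x) is ≥ 0 throughout, so the area is a single integral of |4*cos(2*x)|.
∫[-pi/4,pi/4] (4*cos(2*x)) dx = 4.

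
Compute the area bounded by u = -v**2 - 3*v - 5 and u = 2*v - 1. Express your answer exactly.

9/2

Both boundary curves give u as a function of v, so integrate with respect to v. Setting them equal: -v**2 - 5*v - 4 = 0, i.e. -(v + 1)*(v + 4) = 0, so they meet at v = -4, -1.
For v in [-4, -1], u = -v**2 - 3*v - 5 is on the right; area = ∫[-4,-1] (-v**2 - 5*v - 4) dv = 9/2.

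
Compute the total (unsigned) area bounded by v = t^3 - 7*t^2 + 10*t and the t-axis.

253/12

The curve meets the t-axis where t^3 - 7*t^2 + 10*t = 0, i.e. t*(t - 5)*(t - 2) = 0, at t = 0, 2, 5.
On [0, 2] the curve lies above the axis; ∫[0,2] (t^3 - 7*t^2 + 10*t) dt = 16/3, giving area 16/3.
On [2, 5] the curve lies below the axis; ∫[2,5] (t^3 - 7*t^2 + 10*t) dt = -63/4, giving area 63/4.
Total area = 16/3 + 63/4 = 253/12.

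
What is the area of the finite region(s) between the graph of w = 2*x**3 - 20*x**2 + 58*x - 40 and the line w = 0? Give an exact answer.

The curve meets the x-axis where 2*x**3 - 20*x**2 + 58*x - 40 = 0, i.e. 2*(x - 5)*(x - 4)*(x - 1) = 0, at x = 1, 4, 5.
On [1, 4] the curve lies above the axis; ∫[1,4] (2*x**3 - 20*x**2 + 58*x - 40) dx = 45/2, giving area 45/2.
On [4, 5] the curve lies below the axis; ∫[4,5] (2*x**3 - 20*x**2 + 58*x - 40) dx = -7/6, giving area 7/6.
Total area = 45/2 + 7/6 = 71/3.

71/3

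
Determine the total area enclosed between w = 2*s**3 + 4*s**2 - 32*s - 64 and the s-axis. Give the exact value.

The curve meets the s-axis where 2*s**3 + 4*s**2 - 32*s - 64 = 0, i.e. 2*(s - 4)*(s + 2)*(s + 4) = 0, at s = -4, -2, 4.
On [-4, -2] the curve lies above the axis; ∫[-4,-2] (2*s**3 + 4*s**2 - 32*s - 64) ds = 56/3, giving area 56/3.
On [-2, 4] the curve lies below the axis; ∫[-2,4] (2*s**3 + 4*s**2 - 32*s - 64) ds = -360, giving area 360.
Total area = 56/3 + 360 = 1136/3.

1136/3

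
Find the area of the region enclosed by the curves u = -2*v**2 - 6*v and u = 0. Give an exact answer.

9

Both boundary curves give u as a function of v, so integrate with respect to v. Setting them equal: -2*v**2 - 6*v = 0, i.e. -2*v*(v + 3) = 0, so they meet at v = -3, 0.
For v in [-3, 0], u = -2*v**2 - 6*v is on the right; area = ∫[-3,0] (-2*v**2 - 6*v) dv = 9.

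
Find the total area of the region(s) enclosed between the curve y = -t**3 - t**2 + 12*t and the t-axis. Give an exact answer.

The curve meets the t-axis where -t**3 - t**2 + 12*t = 0, i.e. -t*(t - 3)*(t + 4) = 0, at t = -4, 0, 3.
On [-4, 0] the curve lies below the axis; ∫[-4,0] (-t**3 - t**2 + 12*t) dt = -160/3, giving area 160/3.
On [0, 3] the curve lies above the axis; ∫[0,3] (-t**3 - t**2 + 12*t) dt = 99/4, giving area 99/4.
Total area = 160/3 + 99/4 = 937/12.

937/12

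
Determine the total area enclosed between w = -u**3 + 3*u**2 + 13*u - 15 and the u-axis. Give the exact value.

The curve meets the u-axis where -u**3 + 3*u**2 + 13*u - 15 = 0, i.e. -(u - 5)*(u - 1)*(u + 3) = 0, at u = -3, 1, 5.
On [-3, 1] the curve lies below the axis; ∫[-3,1] (-u**3 + 3*u**2 + 13*u - 15) du = -64, giving area 64.
On [1, 5] the curve lies above the axis; ∫[1,5] (-u**3 + 3*u**2 + 13*u - 15) du = 64, giving area 64.
Total area = 64 + 64 = 128.

128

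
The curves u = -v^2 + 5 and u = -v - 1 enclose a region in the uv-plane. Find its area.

125/6

Both boundary curves give u as a function of v, so integrate with respect to v. Setting them equal: -v^2 + v + 6 = 0, i.e. -(v - 3)*(v + 2) = 0, so they meet at v = -2, 3.
For v in [-2, 3], u = -v^2 + 5 is on the right; area = ∫[-2,3] (-v^2 + v + 6) dv = 125/6.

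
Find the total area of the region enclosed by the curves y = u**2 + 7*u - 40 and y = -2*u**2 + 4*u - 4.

343/2

Set the curves equal: u**2 + 7*u - 40 = -2*u**2 + 4*u - 4, so 3*u**2 + 3*u - 36 = 0, which factors as 3*(u - 3)*(u + 4) = 0. The curves meet at u = -4, 3.
On [-4, 3], y = -2*u**2 + 4*u - 4 is on top; that piece has area ∫[-4,3] (-(3*u**2 + 3*u - 36)) du = 343/2.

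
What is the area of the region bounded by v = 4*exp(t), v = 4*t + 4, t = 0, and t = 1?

On [0, 1], (4*exp(t)) - (4*t + 4) = -4*t + 4*exp(t) - 4 is ≥ 0 throughout, so the area is a single integral of |-4*t + 4*exp(t) - 4|.
∫[0,1] (-4*t + 4*exp(t) - 4) dt = -10 + 4*exp(1).

-10 + 4*exp(1)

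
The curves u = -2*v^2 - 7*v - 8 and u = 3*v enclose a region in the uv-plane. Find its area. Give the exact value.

9

Both boundary curves give u as a function of v, so integrate with respect to v. Setting them equal: -2*v^2 - 10*v - 8 = 0, i.e. -2*(v + 1)*(v + 4) = 0, so they meet at v = -4, -1.
For v in [-4, -1], u = -2*v^2 - 7*v - 8 is on the right; area = ∫[-4,-1] (-2*v^2 - 10*v - 8) dv = 9.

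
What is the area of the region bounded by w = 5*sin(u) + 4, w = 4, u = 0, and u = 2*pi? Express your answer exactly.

20

The difference (5*sin(u) + 4) - (4) = 5*sin(u) changes sign at u = pi inside [0, 2*pi], so split the integral there.
∫[0,pi] (5*sin(u)) du = 10.
∫[pi,2*pi] (5*sin(u)) du = -10; the area of that piece is 10.
Total area = 10 + 10 = 20.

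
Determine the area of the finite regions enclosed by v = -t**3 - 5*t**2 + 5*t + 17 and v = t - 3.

Set the curves equal: -t**3 - 5*t**2 + 5*t + 17 = t - 3, so -t**3 - 5*t**2 + 4*t + 20 = 0, which factors as -(t - 2)*(t + 2)*(t + 5) = 0. The curves meet at t = -5, -2, 2.
On [-5, -2], v = t - 3 is on top; that piece has area ∫[-5,-2] (-(-t**3 - 5*t**2 + 4*t + 20)) dt = 99/4.
On [-2, 2], v = -t**3 - 5*t**2 + 5*t + 17 is on top; that piece has area ∫[-2,2] (-t**3 - 5*t**2 + 4*t + 20) dt = 160/3.
Total enclosed area = 99/4 + 160/3 = 937/12.

937/12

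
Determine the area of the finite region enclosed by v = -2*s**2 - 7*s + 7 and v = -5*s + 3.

9

Set the curves equal: -2*s**2 - 7*s + 7 = -5*s + 3, so -2*s**2 - 2*s + 4 = 0, which factors as -2*(s - 1)*(s + 2) = 0. The curves meet at s = -2, 1.
On [-2, 1], v = -2*s**2 - 7*s + 7 is on top; that piece has area ∫[-2,1] (-2*s**2 - 2*s + 4) ds = 9.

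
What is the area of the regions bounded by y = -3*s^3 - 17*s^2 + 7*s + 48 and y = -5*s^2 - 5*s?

148

Set the curves equal: -3*s^3 - 17*s^2 + 7*s + 48 = -5*s^2 - 5*s, so -3*s^3 - 12*s^2 + 12*s + 48 = 0, which factors as -3*(s - 2)*(s + 2)*(s + 4) = 0. The curves meet at s = -4, -2, 2.
On [-4, -2], y = -5*s^2 - 5*s is on top; that piece has area ∫[-4,-2] (-(-3*s^3 - 12*s^2 + 12*s + 48)) ds = 20.
On [-2, 2], y = -3*s^3 - 17*s^2 + 7*s + 48 is on top; that piece has area ∫[-2,2] (-3*s^3 - 12*s^2 + 12*s + 48) ds = 128.
Total enclosed area = 20 + 128 = 148.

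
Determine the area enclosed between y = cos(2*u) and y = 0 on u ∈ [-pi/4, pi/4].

1

On [-pi/4, pi/4], (cos(2*u)) - (0) = cos(2*u) is ≥ 0 throughout, so the area is a single integral of |cos(2*u)|.
∫[-pi/4,pi/4] (cos(2*u)) du = 1.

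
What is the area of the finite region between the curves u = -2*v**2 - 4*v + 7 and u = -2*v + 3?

9

Both boundary curves give u as a function of v, so integrate with respect to v. Setting them equal: -2*v**2 - 2*v + 4 = 0, i.e. -2*(v - 1)*(v + 2) = 0, so they meet at v = -2, 1.
For v in [-2, 1], u = -2*v**2 - 4*v + 7 is on the right; area = ∫[-2,1] (-2*v**2 - 2*v + 4) dv = 9.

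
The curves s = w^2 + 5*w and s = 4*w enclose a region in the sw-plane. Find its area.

Both boundary curves give s as a function of w, so integrate with respect to w. Setting them equal: w^2 + w = 0, i.e. w*(w + 1) = 0, so they meet at w = -1, 0.
For w in [-1, 0], s = w^2 + 5*w is on the left; area = ∫[-1,0] (-(w^2 + w)) dw = 1/6.

1/6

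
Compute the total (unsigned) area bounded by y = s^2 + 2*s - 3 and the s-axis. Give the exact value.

32/3

The curve meets the s-axis where s^2 + 2*s - 3 = 0, i.e. (s - 1)*(s + 3) = 0, at s = -3, 1.
On [-3, 1] the curve lies below the axis; ∫[-3,1] (s^2 + 2*s - 3) ds = -32/3, giving area 32/3.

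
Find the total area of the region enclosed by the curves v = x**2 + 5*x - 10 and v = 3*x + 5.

Set the curves equal: x**2 + 5*x - 10 = 3*x + 5, so x**2 + 2*x - 15 = 0, which factors as (x - 3)*(x + 5) = 0. The curves meet at x = -5, 3.
On [-5, 3], v = 3*x + 5 is on top; that piece has area ∫[-5,3] (-(x**2 + 2*x - 15)) dx = 256/3.

256/3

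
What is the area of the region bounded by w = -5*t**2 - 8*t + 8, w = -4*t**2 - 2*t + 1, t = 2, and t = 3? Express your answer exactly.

On [2, 3], (-5*t**2 - 8*t + 8) - (-4*t**2 - 2*t + 1) = -t**2 - 6*t + 7 is ≤ 0 throughout, so the area is a single integral of |-t**2 - 6*t + 7|.
∫[2,3] (-t**2 - 6*t + 7) dt = -43/3; the area of that piece is 43/3.

43/3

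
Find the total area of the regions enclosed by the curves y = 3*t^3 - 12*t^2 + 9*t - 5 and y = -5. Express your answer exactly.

Set the curves equal: 3*t^3 - 12*t^2 + 9*t - 5 = -5, so 3*t^3 - 12*t^2 + 9*t = 0, which factors as 3*t*(t - 3)*(t - 1) = 0. The curves meet at t = 0, 1, 3.
On [0, 1], y = 3*t^3 - 12*t^2 + 9*t - 5 is on top; that piece has area ∫[0,1] (3*t^3 - 12*t^2 + 9*t) dt = 5/4.
On [1, 3], y = -5 is on top; that piece has area ∫[1,3] (-(3*t^3 - 12*t^2 + 9*t)) dt = 8.
Total enclosed area = 5/4 + 8 = 37/4.

37/4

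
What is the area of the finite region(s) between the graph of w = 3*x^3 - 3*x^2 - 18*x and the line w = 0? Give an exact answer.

The curve meets the x-axis where 3*x^3 - 3*x^2 - 18*x = 0, i.e. 3*x*(x - 3)*(x + 2) = 0, at x = -2, 0, 3.
On [-2, 0] the curve lies above the axis; ∫[-2,0] (3*x^3 - 3*x^2 - 18*x) dx = 16, giving area 16.
On [0, 3] the curve lies below the axis; ∫[0,3] (3*x^3 - 3*x^2 - 18*x) dx = -189/4, giving area 189/4.
Total area = 16 + 189/4 = 253/4.

253/4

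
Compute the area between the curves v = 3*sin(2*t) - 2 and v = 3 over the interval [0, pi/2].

On [0, pi/2], (3*sin(2*t) - 2) - (3) = 3*sin(2*t) - 5 is ≤ 0 throughout, so the area is a single integral of |3*sin(2*t) - 5|.
∫[0,pi/2] (3*sin(2*t) - 5) dt = 3 - 5*pi/2; the area of that piece is -3 + 5*pi/2.

-3 + 5*pi/2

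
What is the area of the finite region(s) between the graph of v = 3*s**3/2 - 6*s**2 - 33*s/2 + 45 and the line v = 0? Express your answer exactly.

The curve meets the s-axis where 3*s**3/2 - 6*s**2 - 33*s/2 + 45 = 0, i.e. 3*(s - 5)*(s - 2)*(s + 3)/2 = 0, at s = -3, 2, 5.
On [-3, 2] the curve lies above the axis; ∫[-3,2] (3*s**3/2 - 6*s**2 - 33*s/2 + 45) ds = 1375/8, giving area 1375/8.
On [2, 5] the curve lies below the axis; ∫[2,5] (3*s**3/2 - 6*s**2 - 33*s/2 + 45) ds = -351/8, giving area 351/8.
Total area = 1375/8 + 351/8 = 863/4.

863/4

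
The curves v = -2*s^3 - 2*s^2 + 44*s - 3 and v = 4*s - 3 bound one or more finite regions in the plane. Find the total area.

2521/6

Set the curves equal: -2*s^3 - 2*s^2 + 44*s - 3 = 4*s - 3, so -2*s^3 - 2*s^2 + 40*s = 0, which factors as -2*s*(s - 4)*(s + 5) = 0. The curves meet at s = -5, 0, 4.
On [-5, 0], v = 4*s - 3 is on top; that piece has area ∫[-5,0] (-(-2*s^3 - 2*s^2 + 40*s)) ds = 1625/6.
On [0, 4], v = -2*s^3 - 2*s^2 + 44*s - 3 is on top; that piece has area ∫[0,4] (-2*s^3 - 2*s^2 + 40*s) ds = 448/3.
Total enclosed area = 1625/6 + 448/3 = 2521/6.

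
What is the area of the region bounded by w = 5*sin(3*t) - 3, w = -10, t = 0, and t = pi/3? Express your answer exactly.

On [0, pi/3], (5*sin(3*t) - 3) - (-10) = 5*sin(3*t) + 7 is ≥ 0 throughout, so the area is a single integral of |5*sin(3*t) + 7|.
∫[0,pi/3] (5*sin(3*t) + 7) dt = 10/3 + 7*pi/3.

10/3 + 7*pi/3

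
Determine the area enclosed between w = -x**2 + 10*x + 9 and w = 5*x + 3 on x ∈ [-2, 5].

347/6

The difference (-x**2 + 10*x + 9) - (5*x + 3) = -x**2 + 5*x + 6 changes sign at x = -1 inside [-2, 5], so split the integral there.
∫[-2,-1] (-x**2 + 5*x + 6) dx = -23/6; the area of that piece is 23/6.
∫[-1,5] (-x**2 + 5*x + 6) dx = 54.
Total area = 23/6 + 54 = 347/6.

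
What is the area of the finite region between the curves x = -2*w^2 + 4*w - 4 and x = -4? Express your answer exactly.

Both boundary curves give x as a function of w, so integrate with respect to w. Setting them equal: -2*w^2 + 4*w = 0, i.e. -2*w*(w - 2) = 0, so they meet at w = 0, 2.
For w in [0, 2], x = -2*w^2 + 4*w - 4 is on the right; area = ∫[0,2] (-2*w^2 + 4*w) dw = 8/3.

8/3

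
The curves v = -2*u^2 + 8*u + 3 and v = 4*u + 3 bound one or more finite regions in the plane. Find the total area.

Set the curves equal: -2*u^2 + 8*u + 3 = 4*u + 3, so -2*u^2 + 4*u = 0, which factors as -2*u*(u - 2) = 0. The curves meet at u = 0, 2.
On [0, 2], v = -2*u^2 + 8*u + 3 is on top; that piece has area ∫[0,2] (-2*u^2 + 4*u) du = 8/3.

8/3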